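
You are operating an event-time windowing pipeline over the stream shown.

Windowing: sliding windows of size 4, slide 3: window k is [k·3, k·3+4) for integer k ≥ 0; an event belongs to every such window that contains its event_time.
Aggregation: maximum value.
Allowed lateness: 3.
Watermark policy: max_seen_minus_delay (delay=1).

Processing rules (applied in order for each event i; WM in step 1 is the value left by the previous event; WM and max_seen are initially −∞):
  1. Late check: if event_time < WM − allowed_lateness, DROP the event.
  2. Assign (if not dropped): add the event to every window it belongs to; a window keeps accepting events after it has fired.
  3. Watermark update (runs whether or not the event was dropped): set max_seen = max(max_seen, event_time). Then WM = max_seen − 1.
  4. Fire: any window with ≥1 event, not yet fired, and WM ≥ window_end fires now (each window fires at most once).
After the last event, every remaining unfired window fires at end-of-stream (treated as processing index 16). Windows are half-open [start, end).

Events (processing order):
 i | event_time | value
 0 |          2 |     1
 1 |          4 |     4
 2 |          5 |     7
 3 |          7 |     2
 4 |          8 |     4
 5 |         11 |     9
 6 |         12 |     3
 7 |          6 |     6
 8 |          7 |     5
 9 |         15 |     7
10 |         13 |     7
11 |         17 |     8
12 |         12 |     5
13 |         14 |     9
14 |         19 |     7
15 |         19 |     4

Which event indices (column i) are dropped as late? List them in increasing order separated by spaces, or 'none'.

7 8 12

i=0 t=2 v=1: → [0,4); WM=1
i=1 t=4 v=4: → [3,7); WM=3
i=2 t=5 v=7: → [3,7); WM=4; [0,4) fires=1
i=3 t=7 v=2: → [6,10); WM=6
i=4 t=8 v=4: → [6,10); WM=7; [3,7) fires=7
i=5 t=11 v=9: → [9,13); WM=10; [6,10) fires=4
i=6 t=12 v=3: → [12,16),[9,13); WM=11
i=7 t=6 v=6: DROP (t<11-3); WM=11
i=8 t=7 v=5: DROP (t<11-3); WM=11
i=9 t=15 v=7: → [15,19),[12,16); WM=14; [9,13) fires=9
i=10 t=13 v=7: → [12,16); WM=14
i=11 t=17 v=8: → [15,19); WM=16; [12,16) fires=7
i=12 t=12 v=5: DROP (t<16-3); WM=16
i=13 t=14 v=9: → [12,16); WM=16
i=14 t=19 v=7: → [18,22); WM=18
i=15 t=19 v=4: → [18,22); WM=18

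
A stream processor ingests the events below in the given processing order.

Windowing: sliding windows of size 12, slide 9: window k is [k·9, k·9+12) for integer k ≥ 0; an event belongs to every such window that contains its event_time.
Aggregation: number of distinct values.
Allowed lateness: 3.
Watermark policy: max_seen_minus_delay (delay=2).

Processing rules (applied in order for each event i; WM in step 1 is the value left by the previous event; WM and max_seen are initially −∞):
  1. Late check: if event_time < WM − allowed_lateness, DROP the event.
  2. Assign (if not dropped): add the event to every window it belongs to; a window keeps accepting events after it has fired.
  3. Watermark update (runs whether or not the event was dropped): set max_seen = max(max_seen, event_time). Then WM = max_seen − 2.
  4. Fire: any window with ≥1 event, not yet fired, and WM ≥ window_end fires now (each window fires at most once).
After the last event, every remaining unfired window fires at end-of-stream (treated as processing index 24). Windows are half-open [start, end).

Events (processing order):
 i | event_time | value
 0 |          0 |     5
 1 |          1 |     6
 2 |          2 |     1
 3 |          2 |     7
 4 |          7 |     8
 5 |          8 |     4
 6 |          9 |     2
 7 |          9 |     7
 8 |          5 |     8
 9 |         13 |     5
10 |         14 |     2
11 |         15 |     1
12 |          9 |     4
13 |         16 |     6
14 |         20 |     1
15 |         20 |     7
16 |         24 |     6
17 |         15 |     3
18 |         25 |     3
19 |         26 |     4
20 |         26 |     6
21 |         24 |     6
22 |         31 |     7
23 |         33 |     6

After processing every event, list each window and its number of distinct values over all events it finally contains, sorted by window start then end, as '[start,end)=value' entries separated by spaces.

[0,12)=7 [9,21)=5 [18,30)=5 [27,39)=2

i=0 t=0 v=5: → [0,12); WM=-2
i=1 t=1 v=6: → [0,12); WM=-1
i=2 t=2 v=1: → [0,12); WM=0
i=3 t=2 v=7: → [0,12); WM=0
i=4 t=7 v=8: → [0,12); WM=5
i=5 t=8 v=4: → [0,12); WM=6
i=6 t=9 v=2: → [9,21),[0,12); WM=7
i=7 t=9 v=7: → [9,21),[0,12); WM=7
i=8 t=5 v=8: → [0,12); WM=7
i=9 t=13 v=5: → [9,21); WM=11
i=10 t=14 v=2: → [9,21); WM=12; [0,12) fires=7
i=11 t=15 v=1: → [9,21); WM=13
i=12 t=9 v=4: DROP (t<13-3); WM=13
i=13 t=16 v=6: → [9,21); WM=14
i=14 t=20 v=1: → [18,30),[9,21); WM=18
i=15 t=20 v=7: → [18,30),[9,21); WM=18
i=16 t=24 v=6: → [18,30); WM=22; [9,21) fires=5
i=17 t=15 v=3: DROP (t<22-3); WM=22
i=18 t=25 v=3: → [18,30); WM=23
i=19 t=26 v=4: → [18,30); WM=24
i=20 t=26 v=6: → [18,30); WM=24
i=21 t=24 v=6: → [18,30); WM=24
i=22 t=31 v=7: → [27,39); WM=29
i=23 t=33 v=6: → [27,39); WM=31; [18,30) fires=5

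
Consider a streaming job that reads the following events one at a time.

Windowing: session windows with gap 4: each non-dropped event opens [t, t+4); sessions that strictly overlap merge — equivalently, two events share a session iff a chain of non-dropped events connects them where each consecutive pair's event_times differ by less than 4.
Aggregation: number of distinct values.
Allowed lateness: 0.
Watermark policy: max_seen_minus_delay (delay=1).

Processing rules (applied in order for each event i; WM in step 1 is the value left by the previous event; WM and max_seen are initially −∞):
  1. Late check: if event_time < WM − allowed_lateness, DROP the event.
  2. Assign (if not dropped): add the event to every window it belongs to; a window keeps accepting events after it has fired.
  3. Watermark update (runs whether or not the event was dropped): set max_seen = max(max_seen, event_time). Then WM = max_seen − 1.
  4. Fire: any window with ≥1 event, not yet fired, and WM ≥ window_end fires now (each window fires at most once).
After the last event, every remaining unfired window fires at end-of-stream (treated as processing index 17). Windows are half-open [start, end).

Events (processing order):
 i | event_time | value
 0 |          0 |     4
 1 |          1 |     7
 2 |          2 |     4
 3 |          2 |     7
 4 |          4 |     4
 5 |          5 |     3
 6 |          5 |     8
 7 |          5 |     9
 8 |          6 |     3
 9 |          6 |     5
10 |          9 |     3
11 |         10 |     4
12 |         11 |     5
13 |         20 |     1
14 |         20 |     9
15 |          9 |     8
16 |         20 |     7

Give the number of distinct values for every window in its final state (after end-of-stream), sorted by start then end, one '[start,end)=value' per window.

i=0 t=0 v=4: → [0,4); WM=-1
i=1 t=1 v=7: → [0,5); WM=0
i=2 t=2 v=4: → [0,6); WM=1
i=3 t=2 v=7: → [0,6); WM=1
i=4 t=4 v=4: → [0,8); WM=3
i=5 t=5 v=3: → [0,9); WM=4
i=6 t=5 v=8: → [0,9); WM=4
i=7 t=5 v=9: → [0,9); WM=4
i=8 t=6 v=3: → [0,10); WM=5
i=9 t=6 v=5: → [0,10); WM=5
i=10 t=9 v=3: → [0,13); WM=8
i=11 t=10 v=4: → [0,14); WM=9
i=12 t=11 v=5: → [0,15); WM=10
i=13 t=20 v=1: → [20,24); WM=19
i=14 t=20 v=9: → [20,24); WM=19
i=15 t=9 v=8: DROP (t<19-0); WM=19
i=16 t=20 v=7: → [20,24); WM=19

[0,15)=6 [20,24)=3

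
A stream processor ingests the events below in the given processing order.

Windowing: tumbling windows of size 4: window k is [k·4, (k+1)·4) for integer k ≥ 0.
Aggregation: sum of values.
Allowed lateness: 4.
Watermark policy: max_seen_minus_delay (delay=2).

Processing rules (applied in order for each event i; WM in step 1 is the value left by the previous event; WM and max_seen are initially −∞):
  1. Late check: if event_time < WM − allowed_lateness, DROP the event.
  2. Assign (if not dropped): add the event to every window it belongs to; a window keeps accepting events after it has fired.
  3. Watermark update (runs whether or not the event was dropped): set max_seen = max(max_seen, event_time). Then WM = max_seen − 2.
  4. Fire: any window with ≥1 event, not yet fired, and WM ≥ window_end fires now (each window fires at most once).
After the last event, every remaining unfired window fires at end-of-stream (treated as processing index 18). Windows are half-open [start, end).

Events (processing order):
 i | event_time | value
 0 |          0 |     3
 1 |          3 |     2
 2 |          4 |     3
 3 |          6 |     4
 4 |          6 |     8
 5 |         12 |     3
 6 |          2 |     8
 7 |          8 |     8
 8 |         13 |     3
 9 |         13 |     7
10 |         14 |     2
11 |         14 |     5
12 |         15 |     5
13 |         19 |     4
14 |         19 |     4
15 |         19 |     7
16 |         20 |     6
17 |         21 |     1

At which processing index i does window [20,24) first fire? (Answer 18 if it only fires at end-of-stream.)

i=0 t=0 v=3: → [0,4); WM=-2
i=1 t=3 v=2: → [0,4); WM=1
i=2 t=4 v=3: → [4,8); WM=2
i=3 t=6 v=4: → [4,8); WM=4; [0,4) fires=5
i=4 t=6 v=8: → [4,8); WM=4
i=5 t=12 v=3: → [12,16); WM=10; [4,8) fires=15
i=6 t=2 v=8: DROP (t<10-4); WM=10
i=7 t=8 v=8: → [8,12); WM=10
i=8 t=13 v=3: → [12,16); WM=11
i=9 t=13 v=7: → [12,16); WM=11
i=10 t=14 v=2: → [12,16); WM=12; [8,12) fires=8
i=11 t=14 v=5: → [12,16); WM=12
i=12 t=15 v=5: → [12,16); WM=13
i=13 t=19 v=4: → [16,20); WM=17; [12,16) fires=25
i=14 t=19 v=4: → [16,20); WM=17
i=15 t=19 v=7: → [16,20); WM=17
i=16 t=20 v=6: → [20,24); WM=18
i=17 t=21 v=1: → [20,24); WM=19

18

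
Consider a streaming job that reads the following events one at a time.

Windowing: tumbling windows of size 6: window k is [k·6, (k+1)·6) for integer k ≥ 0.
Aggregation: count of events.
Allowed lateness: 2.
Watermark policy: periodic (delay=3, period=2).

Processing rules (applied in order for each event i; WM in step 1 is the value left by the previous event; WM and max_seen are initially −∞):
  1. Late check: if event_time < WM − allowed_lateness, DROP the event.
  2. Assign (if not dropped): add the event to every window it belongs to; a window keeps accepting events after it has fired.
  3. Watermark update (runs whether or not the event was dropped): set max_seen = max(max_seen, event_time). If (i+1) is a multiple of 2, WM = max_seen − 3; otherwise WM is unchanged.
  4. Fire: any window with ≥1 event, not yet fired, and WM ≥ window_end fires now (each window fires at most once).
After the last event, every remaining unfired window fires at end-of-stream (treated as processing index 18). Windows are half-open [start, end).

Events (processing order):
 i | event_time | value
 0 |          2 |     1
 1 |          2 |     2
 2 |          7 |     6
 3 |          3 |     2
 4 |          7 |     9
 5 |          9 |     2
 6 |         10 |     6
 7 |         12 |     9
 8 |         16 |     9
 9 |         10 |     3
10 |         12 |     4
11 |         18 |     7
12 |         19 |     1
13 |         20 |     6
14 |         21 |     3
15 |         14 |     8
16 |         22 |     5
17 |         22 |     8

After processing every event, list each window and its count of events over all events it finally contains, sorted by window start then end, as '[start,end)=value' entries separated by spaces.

i=0 t=2 v=1: → [0,6); WM=−∞
i=1 t=2 v=2: → [0,6); WM=-1
i=2 t=7 v=6: → [6,12); WM=-1
i=3 t=3 v=2: → [0,6); WM=4
i=4 t=7 v=9: → [6,12); WM=4
i=5 t=9 v=2: → [6,12); WM=6; [0,6) fires=3
i=6 t=10 v=6: → [6,12); WM=6
i=7 t=12 v=9: → [12,18); WM=9
i=8 t=16 v=9: → [12,18); WM=9
i=9 t=10 v=3: → [6,12); WM=13; [6,12) fires=5
i=10 t=12 v=4: → [12,18); WM=13
i=11 t=18 v=7: → [18,24); WM=15
i=12 t=19 v=1: → [18,24); WM=15
i=13 t=20 v=6: → [18,24); WM=17
i=14 t=21 v=3: → [18,24); WM=17
i=15 t=14 v=8: DROP (t<17-2); WM=18; [12,18) fires=3
i=16 t=22 v=5: → [18,24); WM=18
i=17 t=22 v=8: → [18,24); WM=19

[0,6)=3 [6,12)=5 [12,18)=3 [18,24)=6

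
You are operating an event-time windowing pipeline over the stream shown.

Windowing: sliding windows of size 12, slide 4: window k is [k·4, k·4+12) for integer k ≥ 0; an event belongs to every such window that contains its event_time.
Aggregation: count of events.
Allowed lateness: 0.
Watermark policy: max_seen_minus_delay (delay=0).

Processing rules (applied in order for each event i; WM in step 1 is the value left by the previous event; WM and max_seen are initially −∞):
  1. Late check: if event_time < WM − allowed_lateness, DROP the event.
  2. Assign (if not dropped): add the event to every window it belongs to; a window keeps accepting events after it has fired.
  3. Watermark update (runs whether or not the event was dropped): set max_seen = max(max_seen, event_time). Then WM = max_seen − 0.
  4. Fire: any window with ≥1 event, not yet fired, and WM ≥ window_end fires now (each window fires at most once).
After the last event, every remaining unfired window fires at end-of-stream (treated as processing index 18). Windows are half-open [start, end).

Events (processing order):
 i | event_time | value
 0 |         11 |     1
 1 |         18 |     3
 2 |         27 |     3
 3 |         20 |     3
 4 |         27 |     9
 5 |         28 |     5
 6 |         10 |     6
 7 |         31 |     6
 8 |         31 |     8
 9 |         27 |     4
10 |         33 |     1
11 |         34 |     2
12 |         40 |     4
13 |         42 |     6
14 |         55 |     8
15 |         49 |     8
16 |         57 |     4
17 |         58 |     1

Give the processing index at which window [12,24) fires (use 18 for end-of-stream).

i=0 t=11 v=1: → [8,20),[4,16),[0,12); WM=11
i=1 t=18 v=3: → [16,28),[12,24),[8,20); WM=18; [0,12) fires=1 [4,16) fires=1
i=2 t=27 v=3: → [24,36),[20,32),[16,28); WM=27; [8,20) fires=2 [12,24) fires=1
i=3 t=20 v=3: DROP (t<27-0); WM=27
i=4 t=27 v=9: → [24,36),[20,32),[16,28); WM=27
i=5 t=28 v=5: → [28,40),[24,36),[20,32); WM=28; [16,28) fires=3
i=6 t=10 v=6: DROP (t<28-0); WM=28
i=7 t=31 v=6: → [28,40),[24,36),[20,32); WM=31
i=8 t=31 v=8: → [28,40),[24,36),[20,32); WM=31
i=9 t=27 v=4: DROP (t<31-0); WM=31
i=10 t=33 v=1: → [32,44),[28,40),[24,36); WM=33; [20,32) fires=5
i=11 t=34 v=2: → [32,44),[28,40),[24,36); WM=34
i=12 t=40 v=4: → [40,52),[36,48),[32,44); WM=40; [24,36) fires=7 [28,40) fires=5
i=13 t=42 v=6: → [40,52),[36,48),[32,44); WM=42
i=14 t=55 v=8: → [52,64),[48,60),[44,56); WM=55; [32,44) fires=4 [36,48) fires=2 [40,52) fires=2
i=15 t=49 v=8: DROP (t<55-0); WM=55
i=16 t=57 v=4: → [56,68),[52,64),[48,60); WM=57; [44,56) fires=1
i=17 t=58 v=1: → [56,68),[52,64),[48,60); WM=58

2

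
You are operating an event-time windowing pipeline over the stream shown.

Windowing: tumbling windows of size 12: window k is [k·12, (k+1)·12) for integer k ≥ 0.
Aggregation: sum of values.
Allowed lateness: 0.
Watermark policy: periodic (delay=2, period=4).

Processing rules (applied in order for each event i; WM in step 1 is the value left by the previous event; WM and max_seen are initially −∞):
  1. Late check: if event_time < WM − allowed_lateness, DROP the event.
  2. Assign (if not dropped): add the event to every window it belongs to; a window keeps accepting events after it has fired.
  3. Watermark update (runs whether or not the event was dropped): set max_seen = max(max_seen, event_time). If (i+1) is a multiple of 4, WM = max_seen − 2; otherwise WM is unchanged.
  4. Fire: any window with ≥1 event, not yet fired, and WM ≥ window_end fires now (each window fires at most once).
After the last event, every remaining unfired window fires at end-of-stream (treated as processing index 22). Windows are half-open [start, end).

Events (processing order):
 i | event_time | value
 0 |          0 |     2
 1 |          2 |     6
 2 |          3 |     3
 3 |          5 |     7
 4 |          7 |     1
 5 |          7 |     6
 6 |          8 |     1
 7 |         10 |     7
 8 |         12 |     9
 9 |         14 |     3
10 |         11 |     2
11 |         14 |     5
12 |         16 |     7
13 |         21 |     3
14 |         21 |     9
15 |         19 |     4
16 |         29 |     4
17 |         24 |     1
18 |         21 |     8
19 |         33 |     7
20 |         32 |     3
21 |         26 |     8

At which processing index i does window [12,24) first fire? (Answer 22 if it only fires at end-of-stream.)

i=0 t=0 v=2: → [0,12); WM=−∞
i=1 t=2 v=6: → [0,12); WM=−∞
i=2 t=3 v=3: → [0,12); WM=−∞
i=3 t=5 v=7: → [0,12); WM=3
i=4 t=7 v=1: → [0,12); WM=3
i=5 t=7 v=6: → [0,12); WM=3
i=6 t=8 v=1: → [0,12); WM=3
i=7 t=10 v=7: → [0,12); WM=8
i=8 t=12 v=9: → [12,24); WM=8
i=9 t=14 v=3: → [12,24); WM=8
i=10 t=11 v=2: → [0,12); WM=8
i=11 t=14 v=5: → [12,24); WM=12; [0,12) fires=35
i=12 t=16 v=7: → [12,24); WM=12
i=13 t=21 v=3: → [12,24); WM=12
i=14 t=21 v=9: → [12,24); WM=12
i=15 t=19 v=4: → [12,24); WM=19
i=16 t=29 v=4: → [24,36); WM=19
i=17 t=24 v=1: → [24,36); WM=19
i=18 t=21 v=8: → [12,24); WM=19
i=19 t=33 v=7: → [24,36); WM=31; [12,24) fires=48
i=20 t=32 v=3: → [24,36); WM=31
i=21 t=26 v=8: DROP (t<31-0); WM=31

19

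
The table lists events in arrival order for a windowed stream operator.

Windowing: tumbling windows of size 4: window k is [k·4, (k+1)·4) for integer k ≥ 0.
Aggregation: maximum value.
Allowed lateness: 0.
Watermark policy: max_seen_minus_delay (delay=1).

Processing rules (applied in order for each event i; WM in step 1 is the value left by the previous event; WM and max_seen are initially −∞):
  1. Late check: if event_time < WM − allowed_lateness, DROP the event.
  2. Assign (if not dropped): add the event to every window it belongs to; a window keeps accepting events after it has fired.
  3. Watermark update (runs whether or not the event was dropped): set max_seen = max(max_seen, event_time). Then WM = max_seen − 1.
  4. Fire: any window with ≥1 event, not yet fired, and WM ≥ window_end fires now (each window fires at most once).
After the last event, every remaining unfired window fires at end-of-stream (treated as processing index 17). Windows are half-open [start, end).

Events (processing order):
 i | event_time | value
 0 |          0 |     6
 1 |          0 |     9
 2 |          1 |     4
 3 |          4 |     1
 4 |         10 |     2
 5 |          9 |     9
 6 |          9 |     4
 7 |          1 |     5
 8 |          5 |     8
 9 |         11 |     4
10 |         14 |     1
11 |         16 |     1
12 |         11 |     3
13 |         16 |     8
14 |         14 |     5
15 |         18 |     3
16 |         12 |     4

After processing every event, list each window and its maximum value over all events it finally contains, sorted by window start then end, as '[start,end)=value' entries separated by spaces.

i=0 t=0 v=6: → [0,4); WM=-1
i=1 t=0 v=9: → [0,4); WM=-1
i=2 t=1 v=4: → [0,4); WM=0
i=3 t=4 v=1: → [4,8); WM=3
i=4 t=10 v=2: → [8,12); WM=9; [0,4) fires=9 [4,8) fires=1
i=5 t=9 v=9: → [8,12); WM=9
i=6 t=9 v=4: → [8,12); WM=9
i=7 t=1 v=5: DROP (t<9-0); WM=9
i=8 t=5 v=8: DROP (t<9-0); WM=9
i=9 t=11 v=4: → [8,12); WM=10
i=10 t=14 v=1: → [12,16); WM=13; [8,12) fires=9
i=11 t=16 v=1: → [16,20); WM=15
i=12 t=11 v=3: DROP (t<15-0); WM=15
i=13 t=16 v=8: → [16,20); WM=15
i=14 t=14 v=5: DROP (t<15-0); WM=15
i=15 t=18 v=3: → [16,20); WM=17; [12,16) fires=1
i=16 t=12 v=4: DROP (t<17-0); WM=17

[0,4)=9 [4,8)=1 [8,12)=9 [12,16)=1 [16,20)=8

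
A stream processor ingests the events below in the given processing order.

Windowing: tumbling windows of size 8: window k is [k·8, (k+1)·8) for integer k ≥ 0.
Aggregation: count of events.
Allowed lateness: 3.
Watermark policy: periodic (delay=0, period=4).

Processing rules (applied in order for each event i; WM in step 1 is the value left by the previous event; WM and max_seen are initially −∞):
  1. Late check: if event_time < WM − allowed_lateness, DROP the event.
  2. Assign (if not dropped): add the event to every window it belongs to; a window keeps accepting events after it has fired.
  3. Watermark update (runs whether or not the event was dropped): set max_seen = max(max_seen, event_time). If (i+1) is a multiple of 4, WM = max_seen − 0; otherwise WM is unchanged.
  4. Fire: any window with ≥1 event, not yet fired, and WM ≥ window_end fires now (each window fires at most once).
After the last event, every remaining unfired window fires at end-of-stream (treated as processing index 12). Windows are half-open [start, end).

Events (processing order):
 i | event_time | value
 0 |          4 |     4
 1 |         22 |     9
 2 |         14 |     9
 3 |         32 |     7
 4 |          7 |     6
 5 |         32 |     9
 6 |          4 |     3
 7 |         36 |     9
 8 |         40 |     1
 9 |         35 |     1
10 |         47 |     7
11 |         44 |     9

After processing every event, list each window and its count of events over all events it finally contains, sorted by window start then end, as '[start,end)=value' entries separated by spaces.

i=0 t=4 v=4: → [0,8); WM=−∞
i=1 t=22 v=9: → [16,24); WM=−∞
i=2 t=14 v=9: → [8,16); WM=−∞
i=3 t=32 v=7: → [32,40); WM=32; [0,8) fires=1 [8,16) fires=1 [16,24) fires=1
i=4 t=7 v=6: DROP (t<32-3); WM=32
i=5 t=32 v=9: → [32,40); WM=32
i=6 t=4 v=3: DROP (t<32-3); WM=32
i=7 t=36 v=9: → [32,40); WM=36
i=8 t=40 v=1: → [40,48); WM=36
i=9 t=35 v=1: → [32,40); WM=36
i=10 t=47 v=7: → [40,48); WM=36
i=11 t=44 v=9: → [40,48); WM=47; [32,40) fires=4

[0,8)=1 [8,16)=1 [16,24)=1 [32,40)=4 [40,48)=3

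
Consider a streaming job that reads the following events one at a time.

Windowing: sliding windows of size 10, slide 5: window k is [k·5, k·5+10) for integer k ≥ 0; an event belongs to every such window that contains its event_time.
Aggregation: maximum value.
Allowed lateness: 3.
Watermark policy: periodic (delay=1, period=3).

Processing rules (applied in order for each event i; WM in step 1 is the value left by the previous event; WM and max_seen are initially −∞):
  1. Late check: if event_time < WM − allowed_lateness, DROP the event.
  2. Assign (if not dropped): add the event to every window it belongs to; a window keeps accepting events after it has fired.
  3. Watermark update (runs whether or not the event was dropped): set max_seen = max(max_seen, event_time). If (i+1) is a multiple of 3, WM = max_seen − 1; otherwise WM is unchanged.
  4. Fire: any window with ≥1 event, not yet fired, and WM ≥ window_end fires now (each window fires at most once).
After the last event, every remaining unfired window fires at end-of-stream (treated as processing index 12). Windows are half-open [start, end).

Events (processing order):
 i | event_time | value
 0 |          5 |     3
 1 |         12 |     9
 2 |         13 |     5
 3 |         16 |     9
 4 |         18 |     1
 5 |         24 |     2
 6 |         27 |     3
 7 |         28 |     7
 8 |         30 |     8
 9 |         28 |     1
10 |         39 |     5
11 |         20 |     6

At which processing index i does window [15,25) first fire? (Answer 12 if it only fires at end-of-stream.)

8

i=0 t=5 v=3: → [5,15),[0,10); WM=−∞
i=1 t=12 v=9: → [10,20),[5,15); WM=−∞
i=2 t=13 v=5: → [10,20),[5,15); WM=12; [0,10) fires=3
i=3 t=16 v=9: → [15,25),[10,20); WM=12
i=4 t=18 v=1: → [15,25),[10,20); WM=12
i=5 t=24 v=2: → [20,30),[15,25); WM=23; [5,15) fires=9 [10,20) fires=9
i=6 t=27 v=3: → [25,35),[20,30); WM=23
i=7 t=28 v=7: → [25,35),[20,30); WM=23
i=8 t=30 v=8: → [30,40),[25,35); WM=29; [15,25) fires=9
i=9 t=28 v=1: → [25,35),[20,30); WM=29
i=10 t=39 v=5: → [35,45),[30,40); WM=29
i=11 t=20 v=6: DROP (t<29-3); WM=38; [20,30) fires=7 [25,35) fires=8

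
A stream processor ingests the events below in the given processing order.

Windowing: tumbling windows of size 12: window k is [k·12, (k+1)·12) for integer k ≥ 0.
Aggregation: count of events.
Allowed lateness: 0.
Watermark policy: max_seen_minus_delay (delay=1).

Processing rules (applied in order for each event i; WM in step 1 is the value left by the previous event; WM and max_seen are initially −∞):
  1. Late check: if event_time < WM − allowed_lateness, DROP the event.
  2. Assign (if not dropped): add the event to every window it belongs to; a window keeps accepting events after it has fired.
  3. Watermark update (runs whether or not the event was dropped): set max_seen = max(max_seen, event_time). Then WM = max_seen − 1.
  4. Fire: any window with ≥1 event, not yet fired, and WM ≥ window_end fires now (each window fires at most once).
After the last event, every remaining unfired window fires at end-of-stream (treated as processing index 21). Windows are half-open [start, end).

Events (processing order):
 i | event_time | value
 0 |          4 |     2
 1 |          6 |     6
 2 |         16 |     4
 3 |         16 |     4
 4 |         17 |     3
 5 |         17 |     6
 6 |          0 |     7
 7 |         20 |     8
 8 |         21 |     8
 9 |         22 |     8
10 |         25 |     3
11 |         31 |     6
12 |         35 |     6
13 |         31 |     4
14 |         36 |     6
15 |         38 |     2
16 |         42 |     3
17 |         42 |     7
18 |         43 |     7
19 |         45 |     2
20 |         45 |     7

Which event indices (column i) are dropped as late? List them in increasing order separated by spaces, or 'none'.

i=0 t=4 v=2: → [0,12); WM=3
i=1 t=6 v=6: → [0,12); WM=5
i=2 t=16 v=4: → [12,24); WM=15; [0,12) fires=2
i=3 t=16 v=4: → [12,24); WM=15
i=4 t=17 v=3: → [12,24); WM=16
i=5 t=17 v=6: → [12,24); WM=16
i=6 t=0 v=7: DROP (t<16-0); WM=16
i=7 t=20 v=8: → [12,24); WM=19
i=8 t=21 v=8: → [12,24); WM=20
i=9 t=22 v=8: → [12,24); WM=21
i=10 t=25 v=3: → [24,36); WM=24; [12,24) fires=7
i=11 t=31 v=6: → [24,36); WM=30
i=12 t=35 v=6: → [24,36); WM=34
i=13 t=31 v=4: DROP (t<34-0); WM=34
i=14 t=36 v=6: → [36,48); WM=35
i=15 t=38 v=2: → [36,48); WM=37; [24,36) fires=3
i=16 t=42 v=3: → [36,48); WM=41
i=17 t=42 v=7: → [36,48); WM=41
i=18 t=43 v=7: → [36,48); WM=42
i=19 t=45 v=2: → [36,48); WM=44
i=20 t=45 v=7: → [36,48); WM=44

6 13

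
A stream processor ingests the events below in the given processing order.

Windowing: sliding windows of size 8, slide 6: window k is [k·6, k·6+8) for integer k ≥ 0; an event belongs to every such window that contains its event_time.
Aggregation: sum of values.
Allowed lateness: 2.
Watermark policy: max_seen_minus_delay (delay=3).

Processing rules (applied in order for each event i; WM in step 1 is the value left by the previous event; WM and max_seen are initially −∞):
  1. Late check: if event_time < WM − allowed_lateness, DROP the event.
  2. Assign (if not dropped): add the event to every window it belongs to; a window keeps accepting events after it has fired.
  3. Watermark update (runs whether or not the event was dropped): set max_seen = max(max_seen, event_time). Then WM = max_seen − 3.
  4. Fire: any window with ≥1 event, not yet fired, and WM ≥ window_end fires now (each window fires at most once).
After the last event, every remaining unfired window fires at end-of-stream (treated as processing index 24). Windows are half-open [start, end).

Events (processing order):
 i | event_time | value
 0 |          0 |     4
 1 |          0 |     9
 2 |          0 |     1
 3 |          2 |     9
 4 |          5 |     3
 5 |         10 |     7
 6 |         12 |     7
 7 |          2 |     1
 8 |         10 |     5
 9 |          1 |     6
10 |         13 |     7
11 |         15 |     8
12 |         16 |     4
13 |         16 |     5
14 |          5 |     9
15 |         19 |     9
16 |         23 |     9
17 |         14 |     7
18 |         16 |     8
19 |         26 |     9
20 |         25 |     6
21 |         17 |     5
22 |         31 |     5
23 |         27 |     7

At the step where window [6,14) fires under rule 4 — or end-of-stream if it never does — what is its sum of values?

26

i=0 t=0 v=4: → [0,8); WM=-3
i=1 t=0 v=9: → [0,8); WM=-3
i=2 t=0 v=1: → [0,8); WM=-3
i=3 t=2 v=9: → [0,8); WM=-1
i=4 t=5 v=3: → [0,8); WM=2
i=5 t=10 v=7: → [6,14); WM=7
i=6 t=12 v=7: → [12,20),[6,14); WM=9; [0,8) fires=26
i=7 t=2 v=1: DROP (t<9-2); WM=9
i=8 t=10 v=5: → [6,14); WM=9
i=9 t=1 v=6: DROP (t<9-2); WM=9
i=10 t=13 v=7: → [12,20),[6,14); WM=10
i=11 t=15 v=8: → [12,20); WM=12
i=12 t=16 v=4: → [12,20); WM=13
i=13 t=16 v=5: → [12,20); WM=13
i=14 t=5 v=9: DROP (t<13-2); WM=13
i=15 t=19 v=9: → [18,26),[12,20); WM=16; [6,14) fires=26
i=16 t=23 v=9: → [18,26); WM=20; [12,20) fires=40
i=17 t=14 v=7: DROP (t<20-2); WM=20
i=18 t=16 v=8: DROP (t<20-2); WM=20
i=19 t=26 v=9: → [24,32); WM=23
i=20 t=25 v=6: → [24,32),[18,26); WM=23
i=21 t=17 v=5: DROP (t<23-2); WM=23
i=22 t=31 v=5: → [30,38),[24,32); WM=28; [18,26) fires=24
i=23 t=27 v=7: → [24,32); WM=28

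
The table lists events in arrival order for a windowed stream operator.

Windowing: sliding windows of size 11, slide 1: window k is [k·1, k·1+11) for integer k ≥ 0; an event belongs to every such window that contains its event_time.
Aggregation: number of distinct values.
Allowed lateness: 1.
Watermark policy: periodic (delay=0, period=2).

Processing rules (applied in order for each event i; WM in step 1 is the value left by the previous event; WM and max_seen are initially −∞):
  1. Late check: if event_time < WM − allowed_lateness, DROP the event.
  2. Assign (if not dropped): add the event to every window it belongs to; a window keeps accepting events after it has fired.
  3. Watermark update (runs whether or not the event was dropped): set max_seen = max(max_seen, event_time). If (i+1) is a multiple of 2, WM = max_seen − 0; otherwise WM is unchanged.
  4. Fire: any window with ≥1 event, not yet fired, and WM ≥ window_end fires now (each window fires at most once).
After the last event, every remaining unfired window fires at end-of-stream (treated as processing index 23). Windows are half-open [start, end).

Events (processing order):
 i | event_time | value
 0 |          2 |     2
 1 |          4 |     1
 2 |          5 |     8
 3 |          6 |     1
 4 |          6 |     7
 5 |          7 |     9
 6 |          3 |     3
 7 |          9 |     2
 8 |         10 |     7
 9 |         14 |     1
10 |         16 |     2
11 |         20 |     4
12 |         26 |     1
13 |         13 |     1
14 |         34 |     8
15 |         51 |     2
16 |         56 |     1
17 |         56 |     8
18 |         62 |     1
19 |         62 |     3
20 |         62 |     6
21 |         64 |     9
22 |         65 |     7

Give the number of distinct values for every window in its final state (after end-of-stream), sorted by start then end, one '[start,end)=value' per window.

[0,11)=5 [1,12)=5 [2,13)=5 [3,14)=5 [4,15)=5 [5,16)=5 [6,17)=4 [7,18)=4 [8,19)=3 [9,20)=3 [10,21)=4 [11,22)=3 [12,23)=3 [13,24)=3 [14,25)=3 [15,26)=2 [16,27)=3 [17,28)=2 [18,29)=2 [19,30)=2 [20,31)=2 [21,32)=1 [22,33)=1 [23,34)=1 [24,35)=2 [25,36)=2 [26,37)=2 [27,38)=1 [28,39)=1 [29,40)=1 [30,41)=1 [31,42)=1 [32,43)=1 [33,44)=1 [34,45)=1 [41,52)=1 [42,53)=1 [43,54)=1 [44,55)=1 [45,56)=1 [46,57)=3 [47,58)=3 [48,59)=3 [49,60)=3 [50,61)=3 [51,62)=3 [52,63)=4 [53,64)=4 [54,65)=5 [55,66)=6 [56,67)=6 [57,68)=5 [58,69)=5 [59,70)=5 [60,71)=5 [61,72)=5 [62,73)=5 [63,74)=2 [64,75)=2 [65,76)=1

i=0 t=2 v=2: → [2,13),[1,12),[0,11); WM=−∞
i=1 t=4 v=1: → [4,15),[3,14),[2,13),[1,12),[0,11); WM=4
i=2 t=5 v=8: → [5,16),[4,15),[3,14),[2,13),[1,12),[0,11); WM=4
i=3 t=6 v=1: → [6,17),[5,16),[4,15),[3,14),[2,13),[1,12),[0,11); WM=6
i=4 t=6 v=7: → [6,17),[5,16),[4,15),[3,14),[2,13),[1,12),[0,11); WM=6
i=5 t=7 v=9: → [7,18),[6,17),[5,16),[4,15),[3,14),[2,13),[1,12),[0,11); WM=7
i=6 t=3 v=3: DROP (t<7-1); WM=7
i=7 t=9 v=2: → [9,20),[8,19),[7,18),[6,17),[5,16),[4,15),[3,14),[2,13),[1,12),[0,11); WM=9
i=8 t=10 v=7: → [10,21),[9,20),[8,19),[7,18),[6,17),[5,16),[4,15),[3,14),[2,13),[1,12),[0,11); WM=9
i=9 t=14 v=1: → [14,25),[13,24),[12,23),[11,22),[10,21),[9,20),[8,19),[7,18),[6,17),[5,16),[4,15); WM=14; [0,11) fires=5 [1,12) fires=5 [2,13) fires=5 [3,14) fires=5
i=10 t=16 v=2: → [16,27),[15,26),[14,25),[13,24),[12,23),[11,22),[10,21),[9,20),[8,19),[7,18),[6,17); WM=14
i=11 t=20 v=4: → [20,31),[19,30),[18,29),[17,28),[16,27),[15,26),[14,25),[13,24),[12,23),[11,22),[10,21); WM=20; [4,15) fires=5 [5,16) fires=5 [6,17) fires=4 [7,18) fires=4 [8,19) fires=3 [9,20) fires=3
i=12 t=26 v=1: → [26,37),[25,36),[24,35),[23,34),[22,33),[21,32),[20,31),[19,30),[18,29),[17,28),[16,27); WM=20
i=13 t=13 v=1: DROP (t<20-1); WM=26; [10,21) fires=4 [11,22) fires=3 [12,23) fires=3 [13,24) fires=3 [14,25) fires=3 [15,26) fires=2
i=14 t=34 v=8: → [34,45),[33,44),[32,43),[31,42),[30,41),[29,40),[28,39),[27,38),[26,37),[25,36),[24,35); WM=26
i=15 t=51 v=2: → [51,62),[50,61),[49,60),[48,59),[47,58),[46,57),[45,56),[44,55),[43,54),[42,53),[41,52); WM=51; [16,27) fires=3 [17,28) fires=2 [18,29) fires=2 [19,30) fires=2 [20,31) fires=2 [21,32) fires=1 [22,33) fires=1 [23,34) fires=1 [24,35) fires=2 [25,36) fires=2 [26,37) fires=2 [27,38) fires=1 [28,39) fires=1 [29,40) fires=1 [30,41) fires=1 [31,42) fires=1 [32,43) fires=1 [33,44) fires=1 [34,45) fires=1
i=16 t=56 v=1: → [56,67),[55,66),[54,65),[53,64),[52,63),[51,62),[50,61),[49,60),[48,59),[47,58),[46,57); WM=51
i=17 t=56 v=8: → [56,67),[55,66),[54,65),[53,64),[52,63),[51,62),[50,61),[49,60),[48,59),[47,58),[46,57); WM=56; [41,52) fires=1 [42,53) fires=1 [43,54) fires=1 [44,55) fires=1 [45,56) fires=1
i=18 t=62 v=1: → [62,73),[61,72),[60,71),[59,70),[58,69),[57,68),[56,67),[55,66),[54,65),[53,64),[52,63); WM=56
i=19 t=62 v=3: → [62,73),[61,72),[60,71),[59,70),[58,69),[57,68),[56,67),[55,66),[54,65),[53,64),[52,63); WM=62; [46,57) fires=3 [47,58) fires=3 [48,59) fires=3 [49,60) fires=3 [50,61) fires=3 [51,62) fires=3
i=20 t=62 v=6: → [62,73),[61,72),[60,71),[59,70),[58,69),[57,68),[56,67),[55,66),[54,65),[53,64),[52,63); WM=62
i=21 t=64 v=9: → [64,75),[63,74),[62,73),[61,72),[60,71),[59,70),[58,69),[57,68),[56,67),[55,66),[54,65); WM=64; [52,63) fires=4 [53,64) fires=4
i=22 t=65 v=7: → [65,76),[64,75),[63,74),[62,73),[61,72),[60,71),[59,70),[58,69),[57,68),[56,67),[55,66); WM=64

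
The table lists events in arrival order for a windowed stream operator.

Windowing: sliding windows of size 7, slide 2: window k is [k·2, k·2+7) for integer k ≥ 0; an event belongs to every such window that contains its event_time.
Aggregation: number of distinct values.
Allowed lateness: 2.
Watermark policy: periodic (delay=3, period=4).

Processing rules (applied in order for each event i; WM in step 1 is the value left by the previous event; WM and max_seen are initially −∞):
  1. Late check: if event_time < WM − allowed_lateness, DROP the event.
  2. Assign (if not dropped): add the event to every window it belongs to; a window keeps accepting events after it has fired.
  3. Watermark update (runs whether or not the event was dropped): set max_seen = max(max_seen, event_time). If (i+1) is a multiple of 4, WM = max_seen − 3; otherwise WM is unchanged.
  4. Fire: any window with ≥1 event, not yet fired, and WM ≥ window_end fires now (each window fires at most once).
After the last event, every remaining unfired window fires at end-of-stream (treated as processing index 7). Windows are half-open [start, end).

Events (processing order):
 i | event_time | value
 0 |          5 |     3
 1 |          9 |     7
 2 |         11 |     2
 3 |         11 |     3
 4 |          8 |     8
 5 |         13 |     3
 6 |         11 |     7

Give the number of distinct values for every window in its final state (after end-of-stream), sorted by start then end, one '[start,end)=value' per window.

i=0 t=5 v=3: → [4,11),[2,9),[0,7); WM=−∞
i=1 t=9 v=7: → [8,15),[6,13),[4,11); WM=−∞
i=2 t=11 v=2: → [10,17),[8,15),[6,13); WM=−∞
i=3 t=11 v=3: → [10,17),[8,15),[6,13); WM=8; [0,7) fires=1
i=4 t=8 v=8: → [8,15),[6,13),[4,11),[2,9); WM=8
i=5 t=13 v=3: → [12,19),[10,17),[8,15); WM=8
i=6 t=11 v=7: → [10,17),[8,15),[6,13); WM=8

[0,7)=1 [2,9)=2 [4,11)=3 [6,13)=4 [8,15)=4 [10,17)=3 [12,19)=1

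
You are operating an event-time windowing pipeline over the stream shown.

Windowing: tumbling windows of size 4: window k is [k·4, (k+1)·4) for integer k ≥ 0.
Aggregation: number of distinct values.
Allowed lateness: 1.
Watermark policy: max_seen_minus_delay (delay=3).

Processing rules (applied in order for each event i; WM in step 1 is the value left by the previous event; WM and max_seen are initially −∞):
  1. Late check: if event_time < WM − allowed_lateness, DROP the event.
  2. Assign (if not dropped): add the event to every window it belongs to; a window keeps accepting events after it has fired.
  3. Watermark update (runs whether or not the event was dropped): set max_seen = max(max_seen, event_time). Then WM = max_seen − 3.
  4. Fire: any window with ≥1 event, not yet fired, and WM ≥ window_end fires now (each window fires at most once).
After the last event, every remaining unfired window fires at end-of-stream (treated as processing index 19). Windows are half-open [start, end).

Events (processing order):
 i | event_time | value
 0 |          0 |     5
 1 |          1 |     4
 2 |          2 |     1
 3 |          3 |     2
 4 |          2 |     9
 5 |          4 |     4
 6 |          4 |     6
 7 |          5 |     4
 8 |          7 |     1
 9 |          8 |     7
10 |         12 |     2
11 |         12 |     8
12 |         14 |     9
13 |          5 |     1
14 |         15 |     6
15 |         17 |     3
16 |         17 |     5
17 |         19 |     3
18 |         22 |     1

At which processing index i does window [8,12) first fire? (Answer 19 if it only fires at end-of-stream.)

i=0 t=0 v=5: → [0,4); WM=-3
i=1 t=1 v=4: → [0,4); WM=-2
i=2 t=2 v=1: → [0,4); WM=-1
i=3 t=3 v=2: → [0,4); WM=0
i=4 t=2 v=9: → [0,4); WM=0
i=5 t=4 v=4: → [4,8); WM=1
i=6 t=4 v=6: → [4,8); WM=1
i=7 t=5 v=4: → [4,8); WM=2
i=8 t=7 v=1: → [4,8); WM=4; [0,4) fires=5
i=9 t=8 v=7: → [8,12); WM=5
i=10 t=12 v=2: → [12,16); WM=9; [4,8) fires=3
i=11 t=12 v=8: → [12,16); WM=9
i=12 t=14 v=9: → [12,16); WM=11
i=13 t=5 v=1: DROP (t<11-1); WM=11
i=14 t=15 v=6: → [12,16); WM=12; [8,12) fires=1
i=15 t=17 v=3: → [16,20); WM=14
i=16 t=17 v=5: → [16,20); WM=14
i=17 t=19 v=3: → [16,20); WM=16; [12,16) fires=4
i=18 t=22 v=1: → [20,24); WM=19

14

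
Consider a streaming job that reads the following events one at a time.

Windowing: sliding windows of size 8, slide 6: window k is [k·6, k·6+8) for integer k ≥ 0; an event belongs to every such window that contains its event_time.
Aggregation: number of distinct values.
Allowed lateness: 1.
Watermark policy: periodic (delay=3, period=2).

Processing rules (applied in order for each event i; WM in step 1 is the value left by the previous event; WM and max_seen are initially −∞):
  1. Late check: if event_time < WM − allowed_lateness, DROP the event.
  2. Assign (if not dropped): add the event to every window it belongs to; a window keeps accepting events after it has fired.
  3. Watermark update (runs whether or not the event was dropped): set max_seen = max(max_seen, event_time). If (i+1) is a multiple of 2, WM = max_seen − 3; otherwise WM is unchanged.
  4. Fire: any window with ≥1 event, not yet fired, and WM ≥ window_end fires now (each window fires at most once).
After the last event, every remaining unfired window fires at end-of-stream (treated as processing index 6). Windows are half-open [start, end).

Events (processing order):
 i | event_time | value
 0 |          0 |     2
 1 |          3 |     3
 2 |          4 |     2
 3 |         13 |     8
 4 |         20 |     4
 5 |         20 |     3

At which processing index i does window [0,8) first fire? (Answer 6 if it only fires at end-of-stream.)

i=0 t=0 v=2: → [0,8); WM=−∞
i=1 t=3 v=3: → [0,8); WM=0
i=2 t=4 v=2: → [0,8); WM=0
i=3 t=13 v=8: → [12,20),[6,14); WM=10; [0,8) fires=2
i=4 t=20 v=4: → [18,26); WM=10
i=5 t=20 v=3: → [18,26); WM=17; [6,14) fires=1

3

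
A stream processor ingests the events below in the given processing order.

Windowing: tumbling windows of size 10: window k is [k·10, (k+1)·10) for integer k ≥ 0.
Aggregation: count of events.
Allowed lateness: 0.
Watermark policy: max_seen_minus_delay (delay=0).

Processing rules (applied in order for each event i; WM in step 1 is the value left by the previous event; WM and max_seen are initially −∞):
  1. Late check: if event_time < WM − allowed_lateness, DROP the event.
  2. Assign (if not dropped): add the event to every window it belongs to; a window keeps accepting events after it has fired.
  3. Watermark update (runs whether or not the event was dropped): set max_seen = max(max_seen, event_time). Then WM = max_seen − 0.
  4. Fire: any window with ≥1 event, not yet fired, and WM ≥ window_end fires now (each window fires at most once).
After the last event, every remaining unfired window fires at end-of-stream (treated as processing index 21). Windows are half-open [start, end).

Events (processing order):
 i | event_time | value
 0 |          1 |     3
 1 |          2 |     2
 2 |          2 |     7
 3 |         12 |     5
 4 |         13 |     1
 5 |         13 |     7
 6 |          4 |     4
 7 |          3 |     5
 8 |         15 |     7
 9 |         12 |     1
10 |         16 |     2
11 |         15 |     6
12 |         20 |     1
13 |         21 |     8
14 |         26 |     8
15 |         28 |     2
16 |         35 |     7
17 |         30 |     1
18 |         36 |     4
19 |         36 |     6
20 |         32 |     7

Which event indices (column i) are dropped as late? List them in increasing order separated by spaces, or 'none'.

6 7 9 11 17 20

i=0 t=1 v=3: → [0,10); WM=1
i=1 t=2 v=2: → [0,10); WM=2
i=2 t=2 v=7: → [0,10); WM=2
i=3 t=12 v=5: → [10,20); WM=12; [0,10) fires=3
i=4 t=13 v=1: → [10,20); WM=13
i=5 t=13 v=7: → [10,20); WM=13
i=6 t=4 v=4: DROP (t<13-0); WM=13
i=7 t=3 v=5: DROP (t<13-0); WM=13
i=8 t=15 v=7: → [10,20); WM=15
i=9 t=12 v=1: DROP (t<15-0); WM=15
i=10 t=16 v=2: → [10,20); WM=16
i=11 t=15 v=6: DROP (t<16-0); WM=16
i=12 t=20 v=1: → [20,30); WM=20; [10,20) fires=5
i=13 t=21 v=8: → [20,30); WM=21
i=14 t=26 v=8: → [20,30); WM=26
i=15 t=28 v=2: → [20,30); WM=28
i=16 t=35 v=7: → [30,40); WM=35; [20,30) fires=4
i=17 t=30 v=1: DROP (t<35-0); WM=35
i=18 t=36 v=4: → [30,40); WM=36
i=19 t=36 v=6: → [30,40); WM=36
i=20 t=32 v=7: DROP (t<36-0); WM=36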